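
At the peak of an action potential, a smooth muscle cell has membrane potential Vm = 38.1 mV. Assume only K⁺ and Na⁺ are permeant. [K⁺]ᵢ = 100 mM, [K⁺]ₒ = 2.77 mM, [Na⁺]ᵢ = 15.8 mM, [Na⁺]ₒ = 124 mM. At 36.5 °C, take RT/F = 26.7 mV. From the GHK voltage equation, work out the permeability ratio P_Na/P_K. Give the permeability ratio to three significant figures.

7.11

Let α = P_Na/P_K. GHK: Vm = 26.7·ln[(Kₒ + α·Naₒ)/(Kᵢ + α·Naᵢ)].
e^(Vm/26.7) = e^(38.1/26.7) = 4.166
So 4.166·(Kᵢ + α·Naᵢ) = Kₒ + α·Naₒ → α = (4.166·100.0 − 2.77) / (124.0 − 4.166·15.8)
α = (416.6 − 2.77) / (124.0 − 65.82) = 413.8/58.18 = 7.113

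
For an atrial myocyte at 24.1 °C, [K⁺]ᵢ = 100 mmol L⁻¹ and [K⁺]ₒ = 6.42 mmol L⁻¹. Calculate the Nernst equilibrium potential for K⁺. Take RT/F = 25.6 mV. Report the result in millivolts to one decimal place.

-70.3 mV

E = (25.6/z) · ln([K⁺]_out/[K⁺]_in) with z = +1.
= (25.6/1) · ln(6.42/100) = 25.60 · ln(0.0642)
= 25.60 · (-2.7458) = -70.29 mV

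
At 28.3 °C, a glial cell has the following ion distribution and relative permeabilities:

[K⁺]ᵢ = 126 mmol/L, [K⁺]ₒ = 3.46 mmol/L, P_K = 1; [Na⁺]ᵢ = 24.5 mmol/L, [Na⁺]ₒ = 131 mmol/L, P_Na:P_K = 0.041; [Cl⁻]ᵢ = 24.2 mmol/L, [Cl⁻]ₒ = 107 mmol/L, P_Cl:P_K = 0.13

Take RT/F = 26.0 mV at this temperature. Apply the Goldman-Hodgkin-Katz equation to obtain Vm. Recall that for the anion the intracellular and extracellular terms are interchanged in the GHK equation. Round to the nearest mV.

-64 mV

Vm = 26.0 · ln[(Σ P·[cation]ₒ + Σ P·[anion]ᵢ) / (Σ P·[cation]ᵢ + Σ P·[anion]ₒ)]
Numerator = 1×3.46 + 0.041×131 + 0.13×24.2 = 11.98
Denominator = 1×126 + 0.041×24.5 + 0.13×107 = 140.9
Vm = 26.0 · ln(0.084995) = 26.0 × (-2.4652) = -64.09 mV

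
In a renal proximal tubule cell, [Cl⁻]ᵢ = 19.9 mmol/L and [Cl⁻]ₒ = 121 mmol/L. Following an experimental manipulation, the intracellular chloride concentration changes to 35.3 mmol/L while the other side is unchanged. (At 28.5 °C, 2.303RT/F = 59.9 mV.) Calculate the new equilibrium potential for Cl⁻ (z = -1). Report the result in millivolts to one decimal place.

-32.0 mV

After the shift: [Cl⁻]_out = 121, [Cl⁻]_in = 35.3 mmol/L.
E_new = (59.9/-1)·log₁₀(121/35.3) = -59.90 · (0.5350) = -32.05 mV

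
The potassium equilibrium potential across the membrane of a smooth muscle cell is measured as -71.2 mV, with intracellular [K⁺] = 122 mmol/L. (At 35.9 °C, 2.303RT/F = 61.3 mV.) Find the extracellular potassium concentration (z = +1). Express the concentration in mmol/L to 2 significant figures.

8.4 mmol/L

Nernst: E = (61.3/1) · log₁₀([out]/[in]), so log₁₀([out]/[in]) = -71.2 × 1 / 61.3 = -1.1615.
[out]/[in] = 10^(-1.1615) = 0.06894.
[out] = 0.06894 × 122 = 8.411 mmol/L.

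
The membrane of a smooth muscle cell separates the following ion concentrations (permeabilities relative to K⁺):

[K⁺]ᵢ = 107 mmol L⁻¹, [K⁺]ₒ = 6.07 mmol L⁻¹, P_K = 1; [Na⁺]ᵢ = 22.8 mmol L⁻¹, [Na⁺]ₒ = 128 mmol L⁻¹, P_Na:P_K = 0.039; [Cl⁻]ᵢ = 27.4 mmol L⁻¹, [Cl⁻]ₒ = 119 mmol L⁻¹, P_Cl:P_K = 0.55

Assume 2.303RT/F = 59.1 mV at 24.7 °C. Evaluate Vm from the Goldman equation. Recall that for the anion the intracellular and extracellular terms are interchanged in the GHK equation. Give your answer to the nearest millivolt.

-49 mV

Vm = 59.1 · log₁₀[(Σ P·[cation]ₒ + Σ P·[anion]ᵢ) / (Σ P·[cation]ᵢ + Σ P·[anion]ₒ)]
Numerator = 1×6.07 + 0.039×128 + 0.55×27.4 = 26.13
Denominator = 1×107 + 0.039×22.8 + 0.55×119 = 173.3
Vm = 59.1 · log₁₀(0.15076) = 59.1 × (-0.8217) = -48.56 mV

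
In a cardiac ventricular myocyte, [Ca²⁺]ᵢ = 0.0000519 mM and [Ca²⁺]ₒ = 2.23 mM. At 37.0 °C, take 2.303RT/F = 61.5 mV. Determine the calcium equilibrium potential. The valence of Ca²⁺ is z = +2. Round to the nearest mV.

142 mV

E = (61.5/z) · log₁₀([Ca²⁺]_out/[Ca²⁺]_in) with z = +2.
= (61.5/2) · log₁₀(2.23/0.0000519) = 30.75 · log₁₀(4.297e+04)
= 30.75 · (4.6331) = 142.47 mV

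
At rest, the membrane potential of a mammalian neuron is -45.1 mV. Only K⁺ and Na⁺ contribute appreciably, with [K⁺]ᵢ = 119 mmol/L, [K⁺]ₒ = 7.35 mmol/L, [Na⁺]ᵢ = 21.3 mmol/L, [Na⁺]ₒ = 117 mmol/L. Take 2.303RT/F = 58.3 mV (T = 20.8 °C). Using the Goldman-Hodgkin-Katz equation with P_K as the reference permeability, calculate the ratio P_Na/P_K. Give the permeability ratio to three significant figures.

0.112

Let α = P_Na/P_K. GHK: Vm = 58.3·log₁₀[(Kₒ + α·Naₒ)/(Kᵢ + α·Naᵢ)].
10^(Vm/58.3) = 10^(-45.1/58.3) = 0.16843
So 0.16843·(Kᵢ + α·Naᵢ) = Kₒ + α·Naₒ → α = (0.16843·119.0 − 7.35) / (117.0 − 0.16843·21.3)
α = (20.04 − 7.35) / (117.0 − 3.588) = 12.69/113.4 = 0.1119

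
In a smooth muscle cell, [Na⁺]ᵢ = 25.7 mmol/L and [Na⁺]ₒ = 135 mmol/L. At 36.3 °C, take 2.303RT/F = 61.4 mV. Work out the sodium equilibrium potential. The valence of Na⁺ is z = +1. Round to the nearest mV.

44 mV

E = (61.4/z) · log₁₀([Na⁺]_out/[Na⁺]_in) with z = +1.
= (61.4/1) · log₁₀(135/25.7) = 61.40 · log₁₀(5.253)
= 61.40 · (0.7204) = 44.23 mV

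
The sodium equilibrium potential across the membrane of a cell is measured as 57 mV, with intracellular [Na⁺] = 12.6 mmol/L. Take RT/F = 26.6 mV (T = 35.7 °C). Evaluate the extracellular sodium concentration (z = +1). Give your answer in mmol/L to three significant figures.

Nernst: E = (26.6/1) · ln([out]/[in]), so ln([out]/[in]) = 57.0 × 1 / 26.6 = 2.1429.
[out]/[in] = e^(2.1429) = 8.524.
[out] = 8.524 × 12.6 = 107.4 mmol/L.

107 mmol/L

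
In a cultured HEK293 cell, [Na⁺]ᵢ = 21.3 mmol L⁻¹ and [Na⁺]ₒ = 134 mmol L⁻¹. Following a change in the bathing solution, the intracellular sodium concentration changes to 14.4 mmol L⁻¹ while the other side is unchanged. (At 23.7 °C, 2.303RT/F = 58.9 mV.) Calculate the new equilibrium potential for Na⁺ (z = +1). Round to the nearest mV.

57 mV

After the shift: [Na⁺]_out = 134, [Na⁺]_in = 14.4 mmol L⁻¹.
E_new = (58.9/1)·log₁₀(134/14.4) = 58.90 · (0.9687) = 57.06 mV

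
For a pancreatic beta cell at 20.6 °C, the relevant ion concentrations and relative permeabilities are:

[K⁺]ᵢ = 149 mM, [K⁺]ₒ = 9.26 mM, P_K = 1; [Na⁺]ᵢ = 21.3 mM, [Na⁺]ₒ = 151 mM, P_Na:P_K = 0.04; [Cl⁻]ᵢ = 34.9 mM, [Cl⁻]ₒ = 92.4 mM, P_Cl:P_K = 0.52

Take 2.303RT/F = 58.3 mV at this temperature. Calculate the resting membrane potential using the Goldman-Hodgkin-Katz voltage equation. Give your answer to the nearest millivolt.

-45 mV

Vm = 58.3 · log₁₀[(Σ P·[cation]ₒ + Σ P·[anion]ᵢ) / (Σ P·[cation]ᵢ + Σ P·[anion]ₒ)]
Numerator = 1×9.26 + 0.04×151 + 0.52×34.9 = 33.45
Denominator = 1×149 + 0.04×21.3 + 0.52×92.4 = 197.9
Vm = 58.3 · log₁₀(0.16901) = 58.3 × (-0.7721) = -45.01 mV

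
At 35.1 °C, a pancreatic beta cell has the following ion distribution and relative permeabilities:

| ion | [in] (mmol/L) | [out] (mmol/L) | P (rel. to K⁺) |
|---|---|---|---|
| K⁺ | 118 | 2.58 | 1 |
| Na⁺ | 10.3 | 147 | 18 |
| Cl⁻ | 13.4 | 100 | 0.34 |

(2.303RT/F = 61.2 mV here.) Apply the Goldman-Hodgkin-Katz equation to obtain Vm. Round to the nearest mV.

55 mV

Vm = 61.2 · log₁₀[(Σ P·[cation]ₒ + Σ P·[anion]ᵢ) / (Σ P·[cation]ᵢ + Σ P·[anion]ₒ)]
Numerator = 1×2.58 + 18×147 + 0.34×13.4 = 2653
Denominator = 1×118 + 18×10.3 + 0.34×100 = 337.4
Vm = 61.2 · log₁₀(7.8635) = 61.2 × (0.8956) = 54.81 mV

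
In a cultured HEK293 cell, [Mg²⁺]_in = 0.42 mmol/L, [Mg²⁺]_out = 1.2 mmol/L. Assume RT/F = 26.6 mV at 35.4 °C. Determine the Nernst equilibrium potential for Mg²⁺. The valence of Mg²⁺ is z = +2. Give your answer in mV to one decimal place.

E = (26.6/z) · ln([Mg²⁺]_out/[Mg²⁺]_in) with z = +2.
= (26.6/2) · ln(1.2/0.42) = 13.30 · ln(2.857)
= 13.30 · (1.0498) = 13.96 mV

14.0 mV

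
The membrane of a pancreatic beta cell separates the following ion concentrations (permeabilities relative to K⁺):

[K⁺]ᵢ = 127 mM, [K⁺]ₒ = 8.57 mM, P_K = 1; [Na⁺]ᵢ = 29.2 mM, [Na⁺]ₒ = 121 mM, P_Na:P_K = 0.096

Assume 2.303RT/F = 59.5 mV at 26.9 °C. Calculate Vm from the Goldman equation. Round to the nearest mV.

-48 mV

Vm = 59.5 · log₁₀[(Σ P·[cation]ₒ + Σ P·[anion]ᵢ) / (Σ P·[cation]ᵢ + Σ P·[anion]ₒ)]
Numerator = 1×8.57 + 0.096×121 = 20.19
Denominator = 1×127 + 0.096×29.2 = 129.8
Vm = 59.5 · log₁₀(0.15551) = 59.5 × (-0.8082) = -48.09 mV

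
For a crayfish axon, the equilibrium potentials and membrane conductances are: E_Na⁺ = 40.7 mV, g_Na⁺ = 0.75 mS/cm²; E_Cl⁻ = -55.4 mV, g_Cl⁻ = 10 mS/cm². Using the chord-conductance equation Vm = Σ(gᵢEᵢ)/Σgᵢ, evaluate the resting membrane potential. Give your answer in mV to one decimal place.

-48.7 mV

Σ gᵢEᵢ = 0.75·(40.7) + 10·(-55.4) = -523.48
Σ gᵢ = 0.75 + 10 = 10.75
Vm = -523.48 / 10.75 = -48.70 mV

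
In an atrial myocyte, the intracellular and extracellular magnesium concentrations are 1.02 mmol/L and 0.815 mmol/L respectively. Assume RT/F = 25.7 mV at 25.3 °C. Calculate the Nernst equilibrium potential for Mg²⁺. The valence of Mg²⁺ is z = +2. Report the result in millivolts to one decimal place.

E = (25.7/z) · ln([Mg²⁺]_out/[Mg²⁺]_in) with z = +2.
= (25.7/2) · ln(0.815/1.02) = 12.85 · ln(0.799)
= 12.85 · (-0.2244) = -2.88 mV

-2.9 mV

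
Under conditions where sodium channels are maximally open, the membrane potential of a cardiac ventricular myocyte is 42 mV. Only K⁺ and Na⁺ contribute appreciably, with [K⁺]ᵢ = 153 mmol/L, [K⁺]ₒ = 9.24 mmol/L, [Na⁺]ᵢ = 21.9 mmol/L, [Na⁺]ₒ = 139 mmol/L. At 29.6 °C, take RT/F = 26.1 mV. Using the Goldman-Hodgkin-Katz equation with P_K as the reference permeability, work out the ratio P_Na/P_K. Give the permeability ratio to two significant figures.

26

Let α = P_Na/P_K. GHK: Vm = 26.1·ln[(Kₒ + α·Naₒ)/(Kᵢ + α·Naᵢ)].
e^(Vm/26.1) = e^(42.0/26.1) = 4.9988
So 4.9988·(Kᵢ + α·Naᵢ) = Kₒ + α·Naₒ → α = (4.9988·153.0 − 9.24) / (139.0 − 4.9988·21.9)
α = (764.8 − 9.24) / (139.0 − 109.5) = 755.6/29.53 = 25.59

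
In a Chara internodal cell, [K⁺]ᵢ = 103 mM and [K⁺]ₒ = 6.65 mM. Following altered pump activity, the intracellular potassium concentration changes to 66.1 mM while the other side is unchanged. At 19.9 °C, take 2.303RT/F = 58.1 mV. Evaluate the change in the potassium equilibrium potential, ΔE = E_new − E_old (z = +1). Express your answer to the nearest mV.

E_old = (58.1/1)·log₁₀(6.65/103) = -69.14 mV
E_new = (58.1/1)·log₁₀(6.65/66.1) = -57.95 mV
ΔE = -57.95 − (-69.14) = 11.19 mV

11 mV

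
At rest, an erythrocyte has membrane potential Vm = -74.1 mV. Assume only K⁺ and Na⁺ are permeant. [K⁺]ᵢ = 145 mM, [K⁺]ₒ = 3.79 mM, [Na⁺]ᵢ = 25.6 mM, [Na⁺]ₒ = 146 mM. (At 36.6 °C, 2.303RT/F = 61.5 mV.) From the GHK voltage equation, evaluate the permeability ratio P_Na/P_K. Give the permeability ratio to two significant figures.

0.036

Let α = P_Na/P_K. GHK: Vm = 61.5·log₁₀[(Kₒ + α·Naₒ)/(Kᵢ + α·Naᵢ)].
10^(Vm/61.5) = 10^(-74.1/61.5) = 0.062391
So 0.062391·(Kᵢ + α·Naᵢ) = Kₒ + α·Naₒ → α = (0.062391·145.0 − 3.79) / (146.0 − 0.062391·25.6)
α = (9.047 − 3.79) / (146.0 − 1.597) = 5.257/144.4 = 0.0364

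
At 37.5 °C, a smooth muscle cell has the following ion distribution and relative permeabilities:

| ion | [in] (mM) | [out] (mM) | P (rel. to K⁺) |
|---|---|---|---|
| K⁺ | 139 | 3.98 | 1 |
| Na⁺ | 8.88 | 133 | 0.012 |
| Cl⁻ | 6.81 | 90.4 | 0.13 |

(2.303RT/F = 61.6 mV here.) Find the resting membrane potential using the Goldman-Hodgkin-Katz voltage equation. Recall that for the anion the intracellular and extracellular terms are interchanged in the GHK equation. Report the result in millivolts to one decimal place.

Vm = 61.6 · log₁₀[(Σ P·[cation]ₒ + Σ P·[anion]ᵢ) / (Σ P·[cation]ᵢ + Σ P·[anion]ₒ)]
Numerator = 1×3.98 + 0.012×133 + 0.13×6.81 = 6.461
Denominator = 1×139 + 0.012×8.88 + 0.13×90.4 = 150.9
Vm = 61.6 · log₁₀(0.04283) = 61.6 × (-1.3683) = -84.28 mV

-84.3 mV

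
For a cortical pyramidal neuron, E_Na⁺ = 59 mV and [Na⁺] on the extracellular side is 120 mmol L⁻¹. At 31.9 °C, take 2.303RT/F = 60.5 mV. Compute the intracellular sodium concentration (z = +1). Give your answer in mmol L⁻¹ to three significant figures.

Nernst: E = (60.5/1) · log₁₀([out]/[in]), so log₁₀([out]/[in]) = 59.0 × 1 / 60.5 = 0.9752.
[out]/[in] = 10^(0.9752) = 9.445.
[in] = 120 / 9.445 = 12.7 mmol L⁻¹.

12.7 mmol L⁻¹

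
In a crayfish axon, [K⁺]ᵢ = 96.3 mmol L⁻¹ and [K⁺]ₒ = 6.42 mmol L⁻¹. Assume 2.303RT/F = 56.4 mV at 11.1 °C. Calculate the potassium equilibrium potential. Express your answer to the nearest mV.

E = (56.4/z) · log₁₀([K⁺]_out/[K⁺]_in) with z = +1.
= (56.4/1) · log₁₀(6.42/96.3) = 56.40 · log₁₀(0.06667)
= 56.40 · (-1.1761) = -66.33 mV

-66 mV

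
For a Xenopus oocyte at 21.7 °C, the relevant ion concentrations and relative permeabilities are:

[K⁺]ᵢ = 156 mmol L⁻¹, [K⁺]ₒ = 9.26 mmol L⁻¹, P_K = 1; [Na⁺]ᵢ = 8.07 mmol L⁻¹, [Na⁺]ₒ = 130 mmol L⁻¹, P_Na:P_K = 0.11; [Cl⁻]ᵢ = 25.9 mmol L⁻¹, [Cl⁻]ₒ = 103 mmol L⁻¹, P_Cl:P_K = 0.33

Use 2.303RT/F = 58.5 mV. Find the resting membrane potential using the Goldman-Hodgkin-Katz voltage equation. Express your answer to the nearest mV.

-45 mV

Vm = 58.5 · log₁₀[(Σ P·[cation]ₒ + Σ P·[anion]ᵢ) / (Σ P·[cation]ᵢ + Σ P·[anion]ₒ)]
Numerator = 1×9.26 + 0.11×130 + 0.33×25.9 = 32.11
Denominator = 1×156 + 0.11×8.07 + 0.33×103 = 190.9
Vm = 58.5 · log₁₀(0.16821) = 58.5 × (-0.7742) = -45.29 mV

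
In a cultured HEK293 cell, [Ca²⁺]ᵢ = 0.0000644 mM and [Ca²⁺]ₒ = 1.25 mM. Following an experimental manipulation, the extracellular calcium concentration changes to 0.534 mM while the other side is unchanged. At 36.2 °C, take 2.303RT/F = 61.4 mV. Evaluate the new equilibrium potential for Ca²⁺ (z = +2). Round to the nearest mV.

120 mV

After the shift: [Ca²⁺]_out = 0.534, [Ca²⁺]_in = 0.0000644 mM.
E_new = (61.4/2)·log₁₀(0.534/0.0000644) = 30.70 · (3.9187) = 120.30 mV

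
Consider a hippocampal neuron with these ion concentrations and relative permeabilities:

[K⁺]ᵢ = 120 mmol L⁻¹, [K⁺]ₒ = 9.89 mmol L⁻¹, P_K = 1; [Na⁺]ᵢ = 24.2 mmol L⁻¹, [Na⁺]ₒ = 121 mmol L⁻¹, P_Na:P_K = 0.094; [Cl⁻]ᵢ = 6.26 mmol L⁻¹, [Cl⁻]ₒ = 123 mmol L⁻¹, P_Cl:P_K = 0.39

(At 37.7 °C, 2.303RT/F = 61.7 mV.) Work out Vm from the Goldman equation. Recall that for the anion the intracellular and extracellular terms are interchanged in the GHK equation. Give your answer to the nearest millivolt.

Vm = 61.7 · log₁₀[(Σ P·[cation]ₒ + Σ P·[anion]ᵢ) / (Σ P·[cation]ᵢ + Σ P·[anion]ₒ)]
Numerator = 1×9.89 + 0.094×121 + 0.39×6.26 = 23.71
Denominator = 1×120 + 0.094×24.2 + 0.39×123 = 170.2
Vm = 61.7 · log₁₀(0.13924) = 61.7 × (-0.8562) = -52.83 mV

-53 mV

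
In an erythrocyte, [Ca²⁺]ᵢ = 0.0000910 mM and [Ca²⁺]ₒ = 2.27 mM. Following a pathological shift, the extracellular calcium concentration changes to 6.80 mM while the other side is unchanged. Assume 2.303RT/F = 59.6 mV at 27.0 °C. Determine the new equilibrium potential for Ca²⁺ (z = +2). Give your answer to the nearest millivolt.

145 mV

After the shift: [Ca²⁺]_out = 6.80, [Ca²⁺]_in = 0.0000910 mM.
E_new = (59.6/2)·log₁₀(6.80/0.0000910) = 29.80 · (4.8735) = 145.23 mV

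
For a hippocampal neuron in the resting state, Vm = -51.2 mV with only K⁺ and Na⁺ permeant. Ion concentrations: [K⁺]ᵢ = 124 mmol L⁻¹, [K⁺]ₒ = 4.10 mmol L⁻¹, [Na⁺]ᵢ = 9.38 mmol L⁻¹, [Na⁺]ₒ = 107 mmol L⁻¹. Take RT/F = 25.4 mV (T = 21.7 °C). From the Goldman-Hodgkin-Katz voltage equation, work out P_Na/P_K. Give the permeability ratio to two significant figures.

0.12

Let α = P_Na/P_K. GHK: Vm = 25.4·ln[(Kₒ + α·Naₒ)/(Kᵢ + α·Naᵢ)].
e^(Vm/25.4) = e^(-51.2/25.4) = 0.13322
So 0.13322·(Kᵢ + α·Naᵢ) = Kₒ + α·Naₒ → α = (0.13322·124.0 − 4.1) / (107.0 − 0.13322·9.38)
α = (16.52 − 4.1) / (107.0 − 1.25) = 12.42/105.8 = 0.1174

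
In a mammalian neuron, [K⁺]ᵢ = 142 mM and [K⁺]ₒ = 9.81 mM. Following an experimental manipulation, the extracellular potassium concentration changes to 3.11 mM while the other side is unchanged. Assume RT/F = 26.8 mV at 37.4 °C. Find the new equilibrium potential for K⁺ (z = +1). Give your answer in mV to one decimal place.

-102.4 mV

After the shift: [K⁺]_out = 3.11, [K⁺]_in = 142 mM.
E_new = (26.8/1)·ln(3.11/142) = 26.80 · (-3.8212) = -102.41 mV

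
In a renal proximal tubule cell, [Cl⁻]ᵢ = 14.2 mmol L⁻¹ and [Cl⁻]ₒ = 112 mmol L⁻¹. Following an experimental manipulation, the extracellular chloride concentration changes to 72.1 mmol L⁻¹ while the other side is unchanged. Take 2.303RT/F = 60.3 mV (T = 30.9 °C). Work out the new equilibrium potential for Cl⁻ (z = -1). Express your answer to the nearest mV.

-43 mV

After the shift: [Cl⁻]_out = 72.1, [Cl⁻]_in = 14.2 mmol L⁻¹.
E_new = (60.3/-1)·log₁₀(72.1/14.2) = -60.30 · (0.7056) = -42.55 mV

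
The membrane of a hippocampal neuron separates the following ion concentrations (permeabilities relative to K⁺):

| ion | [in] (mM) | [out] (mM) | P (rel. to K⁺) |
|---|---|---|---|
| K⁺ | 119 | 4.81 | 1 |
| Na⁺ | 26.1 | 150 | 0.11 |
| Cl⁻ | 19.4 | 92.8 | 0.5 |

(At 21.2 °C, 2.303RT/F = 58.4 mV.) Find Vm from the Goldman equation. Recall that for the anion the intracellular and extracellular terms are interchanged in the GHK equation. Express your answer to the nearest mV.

-43 mV

Vm = 58.4 · log₁₀[(Σ P·[cation]ₒ + Σ P·[anion]ᵢ) / (Σ P·[cation]ᵢ + Σ P·[anion]ₒ)]
Numerator = 1×4.81 + 0.11×150 + 0.5×19.4 = 31.01
Denominator = 1×119 + 0.11×26.1 + 0.5×92.8 = 168.3
Vm = 58.4 · log₁₀(0.18429) = 58.4 × (-0.7345) = -42.90 mV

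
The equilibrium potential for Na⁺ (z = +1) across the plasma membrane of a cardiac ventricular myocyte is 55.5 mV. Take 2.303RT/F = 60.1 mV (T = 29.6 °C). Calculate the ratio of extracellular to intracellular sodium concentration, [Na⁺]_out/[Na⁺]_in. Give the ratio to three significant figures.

8.38

log₁₀([out]/[in]) = E·z/(60.1) = 55.5 × 1 / 60.1 = 0.9235
[out]/[in] = 10^(0.9235) = 8.384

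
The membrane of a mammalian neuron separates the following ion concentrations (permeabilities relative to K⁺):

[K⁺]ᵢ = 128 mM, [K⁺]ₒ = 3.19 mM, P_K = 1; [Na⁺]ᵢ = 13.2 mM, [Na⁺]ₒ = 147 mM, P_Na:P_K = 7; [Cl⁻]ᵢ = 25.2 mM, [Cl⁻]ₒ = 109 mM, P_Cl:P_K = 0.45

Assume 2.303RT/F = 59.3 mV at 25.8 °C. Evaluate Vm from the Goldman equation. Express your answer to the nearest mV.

Vm = 59.3 · log₁₀[(Σ P·[cation]ₒ + Σ P·[anion]ᵢ) / (Σ P·[cation]ᵢ + Σ P·[anion]ₒ)]
Numerator = 1×3.19 + 7×147 + 0.45×25.2 = 1044
Denominator = 1×128 + 7×13.2 + 0.45×109 = 269.4
Vm = 59.3 · log₁₀(3.8728) = 59.3 × (0.5880) = 34.87 mV

35 mV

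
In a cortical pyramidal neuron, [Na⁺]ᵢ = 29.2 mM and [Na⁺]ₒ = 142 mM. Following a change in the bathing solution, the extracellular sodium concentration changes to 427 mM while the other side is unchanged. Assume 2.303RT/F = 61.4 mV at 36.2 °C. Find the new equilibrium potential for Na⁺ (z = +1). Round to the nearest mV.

72 mV

After the shift: [Na⁺]_out = 427, [Na⁺]_in = 29.2 mM.
E_new = (61.4/1)·log₁₀(427/29.2) = 61.40 · (1.1650) = 71.53 mV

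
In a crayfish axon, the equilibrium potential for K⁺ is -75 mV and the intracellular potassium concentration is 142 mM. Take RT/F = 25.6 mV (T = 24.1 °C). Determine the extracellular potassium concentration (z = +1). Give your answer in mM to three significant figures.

Nernst: E = (25.6/1) · ln([out]/[in]), so ln([out]/[in]) = -75.0 × 1 / 25.6 = -2.9297.
[out]/[in] = e^(-2.9297) = 0.05341.
[out] = 0.05341 × 142 = 7.585 mM.

7.58 mM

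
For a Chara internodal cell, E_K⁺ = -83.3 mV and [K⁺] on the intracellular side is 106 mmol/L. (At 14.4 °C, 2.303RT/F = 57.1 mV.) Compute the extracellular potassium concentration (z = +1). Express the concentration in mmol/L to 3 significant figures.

3.69 mmol/L

Nernst: E = (57.1/1) · log₁₀([out]/[in]), so log₁₀([out]/[in]) = -83.3 × 1 / 57.1 = -1.4588.
[out]/[in] = 10^(-1.4588) = 0.03477.
[out] = 0.03477 × 106 = 3.685 mmol/L.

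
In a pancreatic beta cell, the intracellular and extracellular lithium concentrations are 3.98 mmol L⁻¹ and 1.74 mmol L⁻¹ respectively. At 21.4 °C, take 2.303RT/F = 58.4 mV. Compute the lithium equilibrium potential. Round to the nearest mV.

E = (58.4/z) · log₁₀([Li⁺]_out/[Li⁺]_in) with z = +1.
= (58.4/1) · log₁₀(1.74/3.98) = 58.40 · log₁₀(0.4372)
= 58.40 · (-0.3593) = -20.99 mV

-21 mV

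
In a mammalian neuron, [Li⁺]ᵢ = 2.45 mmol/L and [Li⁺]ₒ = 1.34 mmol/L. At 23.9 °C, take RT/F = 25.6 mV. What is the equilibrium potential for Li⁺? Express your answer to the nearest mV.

E = (25.6/z) · ln([Li⁺]_out/[Li⁺]_in) with z = +1.
= (25.6/1) · ln(1.34/2.45) = 25.60 · ln(0.5469)
= 25.60 · (-0.6034) = -15.45 mV

-15 mV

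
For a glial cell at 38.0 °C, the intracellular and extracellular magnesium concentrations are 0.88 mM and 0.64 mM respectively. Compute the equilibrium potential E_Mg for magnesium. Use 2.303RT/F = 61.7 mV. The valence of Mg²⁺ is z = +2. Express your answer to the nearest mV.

-4 mV

E = (61.7/z) · log₁₀([Mg²⁺]_out/[Mg²⁺]_in) with z = +2.
= (61.7/2) · log₁₀(0.64/0.88) = 30.85 · log₁₀(0.7273)
= 30.85 · (-0.1383) = -4.27 mV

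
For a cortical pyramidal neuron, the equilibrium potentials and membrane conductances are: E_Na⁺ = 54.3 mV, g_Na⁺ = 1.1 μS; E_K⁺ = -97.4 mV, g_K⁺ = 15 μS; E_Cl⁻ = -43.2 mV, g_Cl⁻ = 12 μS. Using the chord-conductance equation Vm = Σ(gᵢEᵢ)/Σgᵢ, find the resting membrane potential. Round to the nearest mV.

Σ gᵢEᵢ = 1.1·(54.3) + 15·(-97.4) + 12·(-43.2) = -1919.67
Σ gᵢ = 1.1 + 15 + 12 = 28.1
Vm = -1919.67 / 28.1 = -68.32 mV

-68 mV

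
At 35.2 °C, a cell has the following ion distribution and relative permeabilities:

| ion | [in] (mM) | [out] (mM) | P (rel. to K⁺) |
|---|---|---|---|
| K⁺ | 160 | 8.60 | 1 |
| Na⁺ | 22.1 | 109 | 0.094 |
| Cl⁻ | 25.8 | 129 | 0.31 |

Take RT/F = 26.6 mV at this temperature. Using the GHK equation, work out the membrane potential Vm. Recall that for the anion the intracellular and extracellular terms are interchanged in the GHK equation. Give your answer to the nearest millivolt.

Vm = 26.6 · ln[(Σ P·[cation]ₒ + Σ P·[anion]ᵢ) / (Σ P·[cation]ᵢ + Σ P·[anion]ₒ)]
Numerator = 1×8.60 + 0.094×109 + 0.31×25.8 = 26.84
Denominator = 1×160 + 0.094×22.1 + 0.31×129 = 202.1
Vm = 26.6 · ln(0.13285) = 26.6 × (-2.0186) = -53.69 mV

-54 mV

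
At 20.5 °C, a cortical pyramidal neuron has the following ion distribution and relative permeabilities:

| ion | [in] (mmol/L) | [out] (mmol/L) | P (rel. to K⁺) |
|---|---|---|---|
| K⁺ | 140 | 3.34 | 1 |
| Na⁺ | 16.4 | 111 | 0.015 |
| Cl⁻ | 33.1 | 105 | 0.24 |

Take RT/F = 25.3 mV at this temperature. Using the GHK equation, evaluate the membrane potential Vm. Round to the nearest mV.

Vm = 25.3 · ln[(Σ P·[cation]ₒ + Σ P·[anion]ᵢ) / (Σ P·[cation]ᵢ + Σ P·[anion]ₒ)]
Numerator = 1×3.34 + 0.015×111 + 0.24×33.1 = 12.95
Denominator = 1×140 + 0.015×16.4 + 0.24×105 = 165.4
Vm = 25.3 · ln(0.078267) = 25.3 × (-2.5476) = -64.45 mV

-64 mV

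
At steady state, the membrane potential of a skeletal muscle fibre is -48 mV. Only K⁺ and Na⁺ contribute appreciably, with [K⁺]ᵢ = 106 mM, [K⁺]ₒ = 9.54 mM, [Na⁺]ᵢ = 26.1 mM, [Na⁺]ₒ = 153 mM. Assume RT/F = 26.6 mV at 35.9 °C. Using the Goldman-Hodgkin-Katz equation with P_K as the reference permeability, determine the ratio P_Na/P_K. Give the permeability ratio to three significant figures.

Let α = P_Na/P_K. GHK: Vm = 26.6·ln[(Kₒ + α·Naₒ)/(Kᵢ + α·Naᵢ)].
e^(Vm/26.6) = e^(-48.0/26.6) = 0.16455
So 0.16455·(Kᵢ + α·Naᵢ) = Kₒ + α·Naₒ → α = (0.16455·106.0 − 9.54) / (153.0 − 0.16455·26.1)
α = (17.44 − 9.54) / (153.0 − 4.295) = 7.903/148.7 = 0.05314

0.0531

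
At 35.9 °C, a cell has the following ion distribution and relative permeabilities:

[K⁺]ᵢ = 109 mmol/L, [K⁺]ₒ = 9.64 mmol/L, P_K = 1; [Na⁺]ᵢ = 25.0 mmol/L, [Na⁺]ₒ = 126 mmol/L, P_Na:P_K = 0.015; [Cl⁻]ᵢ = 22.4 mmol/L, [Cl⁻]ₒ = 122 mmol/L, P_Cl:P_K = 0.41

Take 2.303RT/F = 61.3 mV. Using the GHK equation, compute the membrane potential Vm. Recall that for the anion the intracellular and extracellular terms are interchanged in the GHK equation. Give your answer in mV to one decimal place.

Vm = 61.3 · log₁₀[(Σ P·[cation]ₒ + Σ P·[anion]ᵢ) / (Σ P·[cation]ᵢ + Σ P·[anion]ₒ)]
Numerator = 1×9.64 + 0.015×126 + 0.41×22.4 = 20.71
Denominator = 1×109 + 0.015×25.0 + 0.41×122 = 159.4
Vm = 61.3 · log₁₀(0.12995) = 61.3 × (-0.8862) = -54.32 mV

-54.3 mV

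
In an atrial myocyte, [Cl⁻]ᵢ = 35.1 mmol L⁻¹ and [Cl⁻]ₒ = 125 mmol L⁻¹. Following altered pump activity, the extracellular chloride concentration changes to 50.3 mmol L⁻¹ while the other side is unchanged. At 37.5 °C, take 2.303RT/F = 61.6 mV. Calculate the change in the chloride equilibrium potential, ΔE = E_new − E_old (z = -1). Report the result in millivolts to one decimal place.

24.4 mV

E_old = (61.6/-1)·log₁₀(125/35.1) = -33.98 mV
E_new = (61.6/-1)·log₁₀(50.3/35.1) = -9.63 mV
ΔE = -9.63 − (-33.98) = 24.35 mV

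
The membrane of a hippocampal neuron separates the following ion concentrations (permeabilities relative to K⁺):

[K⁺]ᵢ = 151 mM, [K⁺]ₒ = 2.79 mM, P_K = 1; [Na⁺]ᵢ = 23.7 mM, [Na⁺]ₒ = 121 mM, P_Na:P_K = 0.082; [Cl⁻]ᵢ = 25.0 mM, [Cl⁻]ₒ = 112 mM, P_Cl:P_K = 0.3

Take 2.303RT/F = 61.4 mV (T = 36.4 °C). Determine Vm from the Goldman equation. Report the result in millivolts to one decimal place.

-59.3 mV

Vm = 61.4 · log₁₀[(Σ P·[cation]ₒ + Σ P·[anion]ᵢ) / (Σ P·[cation]ᵢ + Σ P·[anion]ₒ)]
Numerator = 1×2.79 + 0.082×121 + 0.3×25.0 = 20.21
Denominator = 1×151 + 0.082×23.7 + 0.3×112 = 186.5
Vm = 61.4 · log₁₀(0.10835) = 61.4 × (-0.9652) = -59.26 mV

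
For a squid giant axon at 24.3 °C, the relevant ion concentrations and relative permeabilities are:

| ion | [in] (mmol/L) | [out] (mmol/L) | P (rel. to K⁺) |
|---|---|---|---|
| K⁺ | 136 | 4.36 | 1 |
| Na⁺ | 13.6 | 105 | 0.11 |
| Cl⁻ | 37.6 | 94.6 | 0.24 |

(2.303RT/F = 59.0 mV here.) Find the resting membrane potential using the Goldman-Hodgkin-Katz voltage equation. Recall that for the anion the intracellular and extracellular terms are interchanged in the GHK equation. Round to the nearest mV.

Vm = 59.0 · log₁₀[(Σ P·[cation]ₒ + Σ P·[anion]ᵢ) / (Σ P·[cation]ᵢ + Σ P·[anion]ₒ)]
Numerator = 1×4.36 + 0.11×105 + 0.24×37.6 = 24.93
Denominator = 1×136 + 0.11×13.6 + 0.24×94.6 = 160.2
Vm = 59.0 · log₁₀(0.15564) = 59.0 × (-0.8079) = -47.66 mV

-48 mV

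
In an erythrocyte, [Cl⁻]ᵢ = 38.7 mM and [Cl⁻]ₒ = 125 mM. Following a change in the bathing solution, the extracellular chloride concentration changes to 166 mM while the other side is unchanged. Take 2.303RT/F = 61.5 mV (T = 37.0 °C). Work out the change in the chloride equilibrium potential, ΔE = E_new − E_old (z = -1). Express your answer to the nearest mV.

-8 mV

E_old = (61.5/-1)·log₁₀(125/38.7) = -31.32 mV
E_new = (61.5/-1)·log₁₀(166/38.7) = -38.89 mV
ΔE = -38.89 − (-31.32) = -7.58 mV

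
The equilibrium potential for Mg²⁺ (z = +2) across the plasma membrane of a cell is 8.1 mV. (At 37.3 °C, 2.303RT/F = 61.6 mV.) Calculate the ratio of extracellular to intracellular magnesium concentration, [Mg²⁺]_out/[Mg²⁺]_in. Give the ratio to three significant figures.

log₁₀([out]/[in]) = E·z/(61.6) = 8.1 × 2 / 61.6 = 0.2630
[out]/[in] = 10^(0.2630) = 1.832

1.83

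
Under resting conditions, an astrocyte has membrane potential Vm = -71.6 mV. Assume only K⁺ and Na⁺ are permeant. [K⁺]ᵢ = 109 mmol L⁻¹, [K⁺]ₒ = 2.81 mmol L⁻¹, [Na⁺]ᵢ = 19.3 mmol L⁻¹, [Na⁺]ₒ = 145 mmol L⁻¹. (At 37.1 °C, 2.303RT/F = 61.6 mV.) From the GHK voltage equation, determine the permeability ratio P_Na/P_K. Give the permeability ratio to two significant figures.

Let α = P_Na/P_K. GHK: Vm = 61.6·log₁₀[(Kₒ + α·Naₒ)/(Kᵢ + α·Naᵢ)].
10^(Vm/61.6) = 10^(-71.6/61.6) = 0.068812
So 0.068812·(Kᵢ + α·Naᵢ) = Kₒ + α·Naₒ → α = (0.068812·109.0 − 2.81) / (145.0 − 0.068812·19.3)
α = (7.5 − 2.81) / (145.0 − 1.328) = 4.69/143.7 = 0.03265

0.033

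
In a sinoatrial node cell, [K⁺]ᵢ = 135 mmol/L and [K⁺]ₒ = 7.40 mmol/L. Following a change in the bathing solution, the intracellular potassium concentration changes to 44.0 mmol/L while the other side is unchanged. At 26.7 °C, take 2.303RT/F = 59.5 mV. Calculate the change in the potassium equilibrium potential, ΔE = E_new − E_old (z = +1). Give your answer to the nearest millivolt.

E_old = (59.5/1)·log₁₀(7.40/135) = -75.04 mV
E_new = (59.5/1)·log₁₀(7.40/44.0) = -46.07 mV
ΔE = -46.07 − (-75.04) = 28.97 mV

29 mV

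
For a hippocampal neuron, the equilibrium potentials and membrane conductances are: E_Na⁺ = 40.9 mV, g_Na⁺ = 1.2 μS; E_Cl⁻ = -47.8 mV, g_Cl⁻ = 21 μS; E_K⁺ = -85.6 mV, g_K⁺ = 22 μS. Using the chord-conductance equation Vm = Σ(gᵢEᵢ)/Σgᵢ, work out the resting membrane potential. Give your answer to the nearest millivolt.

Σ gᵢEᵢ = 1.2·(40.9) + 21·(-47.8) + 22·(-85.6) = -2837.92
Σ gᵢ = 1.2 + 21 + 22 = 44.2
Vm = -2837.92 / 44.2 = -64.21 mV

-64 mV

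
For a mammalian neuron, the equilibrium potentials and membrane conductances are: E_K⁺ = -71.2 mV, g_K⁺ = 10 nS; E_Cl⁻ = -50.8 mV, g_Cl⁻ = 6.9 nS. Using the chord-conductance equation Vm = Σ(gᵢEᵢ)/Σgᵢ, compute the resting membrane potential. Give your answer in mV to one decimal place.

-62.9 mV

Σ gᵢEᵢ = 10·(-71.2) + 6.9·(-50.8) = -1062.52
Σ gᵢ = 10 + 6.9 = 16.9
Vm = -1062.52 / 16.9 = -62.87 mV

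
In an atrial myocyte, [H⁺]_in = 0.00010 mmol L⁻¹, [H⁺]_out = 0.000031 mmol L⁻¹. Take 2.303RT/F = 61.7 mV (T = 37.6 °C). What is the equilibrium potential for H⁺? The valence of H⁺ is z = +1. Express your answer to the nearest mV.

E = (61.7/z) · log₁₀([H⁺]_out/[H⁺]_in) with z = +1.
= (61.7/1) · log₁₀(0.000031/0.00010) = 61.70 · log₁₀(0.31)
= 61.70 · (-0.5086) = -31.38 mV

-31 mV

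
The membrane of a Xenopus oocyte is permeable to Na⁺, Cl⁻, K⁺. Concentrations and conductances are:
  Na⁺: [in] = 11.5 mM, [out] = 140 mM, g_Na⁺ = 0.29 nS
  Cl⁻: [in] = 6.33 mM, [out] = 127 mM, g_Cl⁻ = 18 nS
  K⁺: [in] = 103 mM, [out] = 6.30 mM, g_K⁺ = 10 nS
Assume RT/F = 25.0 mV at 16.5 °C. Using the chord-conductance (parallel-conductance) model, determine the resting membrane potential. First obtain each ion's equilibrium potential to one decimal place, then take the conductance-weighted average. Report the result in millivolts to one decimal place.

-71.8 mV

E_Na⁺ = (25.0/1)·ln(140/11.5) = 62.5 mV
E_Cl⁻ = (25.0/-1)·ln(127/6.33) = -75.0 mV
E_K⁺ = (25.0/1)·ln(6.30/103) = -69.9 mV
Vm = (Σ gᵢEᵢ)/(Σ gᵢ) = (0.29·62.5 + 18·-75.0 + 10·-69.9) / (0.29 + 18 + 10)
= -2030.88 / 28.29 = -71.79 mV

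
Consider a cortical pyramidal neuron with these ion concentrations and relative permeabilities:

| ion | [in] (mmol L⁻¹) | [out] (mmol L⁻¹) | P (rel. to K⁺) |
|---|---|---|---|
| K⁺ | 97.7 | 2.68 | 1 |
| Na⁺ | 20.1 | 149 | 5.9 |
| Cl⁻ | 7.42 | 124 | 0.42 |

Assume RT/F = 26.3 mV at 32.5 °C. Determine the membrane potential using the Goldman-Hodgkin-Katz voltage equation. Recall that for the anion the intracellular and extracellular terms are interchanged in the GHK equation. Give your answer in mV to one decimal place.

Vm = 26.3 · ln[(Σ P·[cation]ₒ + Σ P·[anion]ᵢ) / (Σ P·[cation]ᵢ + Σ P·[anion]ₒ)]
Numerator = 1×2.68 + 5.9×149 + 0.42×7.42 = 884.9
Denominator = 1×97.7 + 5.9×20.1 + 0.42×124 = 268.4
Vm = 26.3 · ln(3.2973) = 26.3 × (1.1931) = 31.38 mV

31.4 mV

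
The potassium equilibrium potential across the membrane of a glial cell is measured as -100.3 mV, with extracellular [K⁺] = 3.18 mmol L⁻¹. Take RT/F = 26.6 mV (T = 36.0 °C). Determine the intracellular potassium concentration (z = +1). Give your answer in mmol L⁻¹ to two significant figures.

Nernst: E = (26.6/1) · ln([out]/[in]), so ln([out]/[in]) = -100.3 × 1 / 26.6 = -3.7707.
[out]/[in] = e^(-3.7707) = 0.02304.
[in] = 3.18 / 0.02304 = 138 mmol L⁻¹.

140 mmol L⁻¹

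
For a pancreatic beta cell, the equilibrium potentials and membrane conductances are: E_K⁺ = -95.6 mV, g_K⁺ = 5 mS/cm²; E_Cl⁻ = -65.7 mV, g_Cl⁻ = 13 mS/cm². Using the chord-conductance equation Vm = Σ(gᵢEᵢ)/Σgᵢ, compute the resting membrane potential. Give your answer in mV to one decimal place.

-74.0 mV

Σ gᵢEᵢ = 5·(-95.6) + 13·(-65.7) = -1332.10
Σ gᵢ = 5 + 13 = 18
Vm = -1332.10 / 18 = -74.01 mV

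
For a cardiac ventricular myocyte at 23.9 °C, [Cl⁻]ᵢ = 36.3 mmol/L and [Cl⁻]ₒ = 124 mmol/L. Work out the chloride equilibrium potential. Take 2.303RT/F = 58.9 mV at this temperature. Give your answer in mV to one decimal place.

-31.4 mV

E = (58.9/z) · log₁₀([Cl⁻]_out/[Cl⁻]_in) with z = -1.
For an anion, dividing by z = -1 reverses the sign.
= (58.9/-1) · log₁₀(124/36.3) = -58.90 · log₁₀(3.416)
= -58.90 · (0.5335) = -31.42 mV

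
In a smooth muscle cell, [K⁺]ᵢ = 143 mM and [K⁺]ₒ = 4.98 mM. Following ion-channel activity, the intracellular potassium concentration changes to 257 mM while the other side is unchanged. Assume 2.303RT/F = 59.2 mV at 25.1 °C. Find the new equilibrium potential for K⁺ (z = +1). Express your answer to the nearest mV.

-101 mV

After the shift: [K⁺]_out = 4.98, [K⁺]_in = 257 mM.
E_new = (59.2/1)·log₁₀(4.98/257) = 59.20 · (-1.7127) = -101.39 mV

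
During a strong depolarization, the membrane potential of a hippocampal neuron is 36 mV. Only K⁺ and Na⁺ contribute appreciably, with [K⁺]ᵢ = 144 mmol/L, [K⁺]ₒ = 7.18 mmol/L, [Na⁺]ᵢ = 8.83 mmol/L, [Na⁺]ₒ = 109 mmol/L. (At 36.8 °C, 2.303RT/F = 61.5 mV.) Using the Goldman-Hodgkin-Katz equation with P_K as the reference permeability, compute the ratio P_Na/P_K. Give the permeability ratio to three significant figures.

Let α = P_Na/P_K. GHK: Vm = 61.5·log₁₀[(Kₒ + α·Naₒ)/(Kᵢ + α·Naᵢ)].
10^(Vm/61.5) = 10^(36.0/61.5) = 3.8492
So 3.8492·(Kᵢ + α·Naᵢ) = Kₒ + α·Naₒ → α = (3.8492·144.0 − 7.18) / (109.0 − 3.8492·8.83)
α = (554.3 − 7.18) / (109.0 − 33.99) = 547.1/75.01 = 7.293

7.29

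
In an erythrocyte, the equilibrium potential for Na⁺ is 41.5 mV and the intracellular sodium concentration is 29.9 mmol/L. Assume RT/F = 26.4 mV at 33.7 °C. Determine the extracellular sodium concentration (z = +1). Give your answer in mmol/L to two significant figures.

Nernst: E = (26.4/1) · ln([out]/[in]), so ln([out]/[in]) = 41.5 × 1 / 26.4 = 1.5720.
[out]/[in] = e^(1.5720) = 4.816.
[out] = 4.816 × 29.9 = 144 mmol/L.

140 mmol/L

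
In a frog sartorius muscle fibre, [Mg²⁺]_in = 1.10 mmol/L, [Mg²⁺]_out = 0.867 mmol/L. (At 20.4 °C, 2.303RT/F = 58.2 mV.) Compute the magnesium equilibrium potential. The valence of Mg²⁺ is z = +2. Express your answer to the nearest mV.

-3 mV

E = (58.2/z) · log₁₀([Mg²⁺]_out/[Mg²⁺]_in) with z = +2.
= (58.2/2) · log₁₀(0.867/1.10) = 29.10 · log₁₀(0.7882)
= 29.10 · (-0.1034) = -3.01 mV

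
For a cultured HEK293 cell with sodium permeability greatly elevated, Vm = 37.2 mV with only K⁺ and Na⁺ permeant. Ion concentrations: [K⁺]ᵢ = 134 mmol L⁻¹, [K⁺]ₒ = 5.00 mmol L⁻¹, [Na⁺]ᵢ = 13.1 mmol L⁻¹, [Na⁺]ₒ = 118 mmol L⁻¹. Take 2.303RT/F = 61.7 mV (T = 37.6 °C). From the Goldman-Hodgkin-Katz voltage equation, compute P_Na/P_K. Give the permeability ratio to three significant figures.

8.12

Let α = P_Na/P_K. GHK: Vm = 61.7·log₁₀[(Kₒ + α·Naₒ)/(Kᵢ + α·Naᵢ)].
10^(Vm/61.7) = 10^(37.2/61.7) = 4.0079
So 4.0079·(Kᵢ + α·Naᵢ) = Kₒ + α·Naₒ → α = (4.0079·134.0 − 5.0) / (118.0 − 4.0079·13.1)
α = (537.1 − 5.0) / (118.0 − 52.5) = 532.1/65.5 = 8.123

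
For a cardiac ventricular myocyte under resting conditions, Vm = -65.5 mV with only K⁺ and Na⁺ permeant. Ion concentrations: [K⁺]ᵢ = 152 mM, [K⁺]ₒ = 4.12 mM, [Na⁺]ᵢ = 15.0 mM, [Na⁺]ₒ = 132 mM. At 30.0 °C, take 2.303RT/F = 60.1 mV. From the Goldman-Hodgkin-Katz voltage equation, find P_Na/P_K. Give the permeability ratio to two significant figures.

Let α = P_Na/P_K. GHK: Vm = 60.1·log₁₀[(Kₒ + α·Naₒ)/(Kᵢ + α·Naᵢ)].
10^(Vm/60.1) = 10^(-65.5/60.1) = 0.081311
So 0.081311·(Kᵢ + α·Naᵢ) = Kₒ + α·Naₒ → α = (0.081311·152.0 − 4.12) / (132.0 − 0.081311·15.0)
α = (12.36 − 4.12) / (132.0 − 1.22) = 8.239/130.8 = 0.063

0.063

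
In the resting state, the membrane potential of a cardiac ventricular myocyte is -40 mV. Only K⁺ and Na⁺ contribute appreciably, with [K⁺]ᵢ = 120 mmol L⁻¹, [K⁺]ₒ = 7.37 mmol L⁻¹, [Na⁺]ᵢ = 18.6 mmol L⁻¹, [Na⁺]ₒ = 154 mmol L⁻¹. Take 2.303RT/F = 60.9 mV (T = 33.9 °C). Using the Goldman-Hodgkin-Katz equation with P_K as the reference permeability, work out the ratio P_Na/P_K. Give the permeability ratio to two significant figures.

0.13

Let α = P_Na/P_K. GHK: Vm = 60.9·log₁₀[(Kₒ + α·Naₒ)/(Kᵢ + α·Naᵢ)].
10^(Vm/60.9) = 10^(-40.0/60.9) = 0.22039
So 0.22039·(Kᵢ + α·Naᵢ) = Kₒ + α·Naₒ → α = (0.22039·120.0 − 7.37) / (154.0 − 0.22039·18.6)
α = (26.45 − 7.37) / (154.0 − 4.099) = 19.08/149.9 = 0.1273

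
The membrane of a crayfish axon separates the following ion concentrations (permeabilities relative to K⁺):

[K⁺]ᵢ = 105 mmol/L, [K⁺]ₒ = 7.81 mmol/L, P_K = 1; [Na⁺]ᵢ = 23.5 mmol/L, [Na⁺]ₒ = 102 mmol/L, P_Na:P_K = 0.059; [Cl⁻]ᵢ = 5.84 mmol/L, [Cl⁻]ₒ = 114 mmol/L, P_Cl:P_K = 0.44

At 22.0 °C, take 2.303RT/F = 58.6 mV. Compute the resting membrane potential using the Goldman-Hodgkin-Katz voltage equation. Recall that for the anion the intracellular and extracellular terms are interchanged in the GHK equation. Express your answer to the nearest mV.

-57 mV

Vm = 58.6 · log₁₀[(Σ P·[cation]ₒ + Σ P·[anion]ᵢ) / (Σ P·[cation]ᵢ + Σ P·[anion]ₒ)]
Numerator = 1×7.81 + 0.059×102 + 0.44×5.84 = 16.4
Denominator = 1×105 + 0.059×23.5 + 0.44×114 = 156.5
Vm = 58.6 · log₁₀(0.10475) = 58.6 × (-0.9799) = -57.42 mV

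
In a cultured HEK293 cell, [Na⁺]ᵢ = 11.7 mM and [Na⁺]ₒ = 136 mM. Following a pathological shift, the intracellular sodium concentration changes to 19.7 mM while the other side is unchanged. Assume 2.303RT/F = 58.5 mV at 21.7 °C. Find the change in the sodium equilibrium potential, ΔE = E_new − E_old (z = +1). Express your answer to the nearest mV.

E_old = (58.5/1)·log₁₀(136/11.7) = 62.32 mV
E_new = (58.5/1)·log₁₀(136/19.7) = 49.09 mV
ΔE = 49.09 − (62.32) = -13.24 mV

-13 mV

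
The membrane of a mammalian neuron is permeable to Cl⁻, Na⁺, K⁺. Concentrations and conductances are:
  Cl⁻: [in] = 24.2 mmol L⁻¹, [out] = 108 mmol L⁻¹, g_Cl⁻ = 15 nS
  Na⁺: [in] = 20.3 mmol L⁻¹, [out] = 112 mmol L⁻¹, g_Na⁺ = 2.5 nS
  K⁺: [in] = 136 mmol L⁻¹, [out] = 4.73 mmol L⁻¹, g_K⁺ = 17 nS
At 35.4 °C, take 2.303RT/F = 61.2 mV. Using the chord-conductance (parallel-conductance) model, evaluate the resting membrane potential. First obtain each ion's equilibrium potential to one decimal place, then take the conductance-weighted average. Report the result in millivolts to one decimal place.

E_Cl⁻ = (61.2/-1)·log₁₀(108/24.2) = -39.8 mV
E_Na⁺ = (61.2/1)·log₁₀(112/20.3) = 45.4 mV
E_K⁺ = (61.2/1)·log₁₀(4.73/136) = -89.3 mV
Vm = (Σ gᵢEᵢ)/(Σ gᵢ) = (15·-39.8 + 2.5·45.4 + 17·-89.3) / (15 + 2.5 + 17)
= -2001.60 / 34.5 = -58.02 mV

-58.0 mV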